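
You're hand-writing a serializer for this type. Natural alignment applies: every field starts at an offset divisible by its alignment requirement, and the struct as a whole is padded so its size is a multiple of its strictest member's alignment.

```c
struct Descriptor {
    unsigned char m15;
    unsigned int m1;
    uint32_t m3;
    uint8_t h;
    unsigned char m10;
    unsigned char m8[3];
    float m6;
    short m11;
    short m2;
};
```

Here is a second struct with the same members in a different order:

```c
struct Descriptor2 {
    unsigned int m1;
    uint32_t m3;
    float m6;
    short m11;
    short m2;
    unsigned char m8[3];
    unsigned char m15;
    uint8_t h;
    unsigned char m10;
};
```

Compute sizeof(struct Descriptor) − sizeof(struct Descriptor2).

4

@0: m15 [1B, align 1] → 1
+3 pad (align 4)
@4: m1 [4B, align 4] → 8
@8: m3 [4B, align 4] → 12
@12: h [1B, align 1] → 13
@13: m10 [1B, align 1] → 14
@14: m8 [3B, align 1] → 17
+3 pad (align 4)
@20: m6 [4B, align 4] → 24
@24: m11 [2B, align 2] → 26
@26: m2 [2B, align 2] → 28
size 28, align 4
— Descriptor2 —
@0: m1 [4B, align 4] → 4
@4: m3 [4B, align 4] → 8
@8: m6 [4B, align 4] → 12
@12: m11 [2B, align 2] → 14
@14: m2 [2B, align 2] → 16
@16: m8 [3B, align 1] → 19
@19: m15 [1B, align 1] → 20
@20: h [1B, align 1] → 21
@21: m10 [1B, align 1] → 22
+2 tail pad (align 4)
size 24, align 4
28 − 24 = 4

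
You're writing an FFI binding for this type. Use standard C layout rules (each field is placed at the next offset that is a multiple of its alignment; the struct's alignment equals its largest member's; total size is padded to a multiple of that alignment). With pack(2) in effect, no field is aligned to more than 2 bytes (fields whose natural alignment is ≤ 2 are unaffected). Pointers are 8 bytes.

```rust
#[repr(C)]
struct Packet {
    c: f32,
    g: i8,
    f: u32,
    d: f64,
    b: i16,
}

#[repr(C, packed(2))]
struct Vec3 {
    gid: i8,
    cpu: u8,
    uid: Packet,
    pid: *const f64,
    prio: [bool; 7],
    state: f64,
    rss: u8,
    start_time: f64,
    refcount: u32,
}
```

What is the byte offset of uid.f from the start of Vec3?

10

Packet: 0..4  c  (4B, 4-aligned); 4..5  g  (1B, 1-aligned); 5..8  -- padding (3B); 8..12  f  (4B, 4-aligned); 12..16  -- padding (4B); 16..24  d  (8B, 8-aligned); 24..26  b  (2B, 2-aligned); 26..32  -- tail padding (6B); sizeof = 32, alignof = 8
0..1  gid  (1B, 1-aligned)
1..2  cpu  (1B, 1-aligned)
2..34  uid  (32B, 2-aligned)
within Packet: f at 8
2 + 8 = 10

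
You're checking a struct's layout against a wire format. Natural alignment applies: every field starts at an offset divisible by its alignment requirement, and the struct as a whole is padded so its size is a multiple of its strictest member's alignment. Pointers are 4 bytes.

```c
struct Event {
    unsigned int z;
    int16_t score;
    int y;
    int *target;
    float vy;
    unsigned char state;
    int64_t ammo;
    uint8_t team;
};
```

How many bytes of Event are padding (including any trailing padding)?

0..4  z  (4B, 4-aligned)
4..6  score  (2B, 2-aligned)
6..8  -- padding (2B)
8..12  y  (4B, 4-aligned)
12..16  target  (4B, 4-aligned)
16..20  vy  (4B, 4-aligned)
20..21  state  (1B, 1-aligned)
21..24  -- padding (3B)
24..32  ammo  (8B, 8-aligned)
32..33  team  (1B, 1-aligned)
33..40  -- tail padding (7B)
sizeof = 40, alignof = 8
data bytes 28, size 40 → padding 12

12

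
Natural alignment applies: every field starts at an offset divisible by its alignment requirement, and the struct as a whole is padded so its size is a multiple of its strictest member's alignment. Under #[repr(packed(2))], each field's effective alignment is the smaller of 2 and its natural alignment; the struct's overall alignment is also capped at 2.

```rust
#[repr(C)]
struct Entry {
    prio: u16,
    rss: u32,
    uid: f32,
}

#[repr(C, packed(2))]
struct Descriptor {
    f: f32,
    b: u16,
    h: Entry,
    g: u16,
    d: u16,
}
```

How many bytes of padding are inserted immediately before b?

0

Entry: @0: prio [2B, align 2] → 2; +2 pad (align 4); @4: rss [4B, align 4] → 8; @8: uid [4B, align 4] → 12; size 12, align 4
@0: f [4B, align 2] → 4
@4: b [2B, align 2] → 6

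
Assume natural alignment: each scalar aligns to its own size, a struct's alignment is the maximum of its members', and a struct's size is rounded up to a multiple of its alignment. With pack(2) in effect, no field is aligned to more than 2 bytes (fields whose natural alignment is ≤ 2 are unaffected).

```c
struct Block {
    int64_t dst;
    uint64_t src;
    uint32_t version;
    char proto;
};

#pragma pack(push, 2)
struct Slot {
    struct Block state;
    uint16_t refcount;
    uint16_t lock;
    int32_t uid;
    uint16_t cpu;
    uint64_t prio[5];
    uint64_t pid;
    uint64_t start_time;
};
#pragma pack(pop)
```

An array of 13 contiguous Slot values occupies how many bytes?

Block: 0..8  dst  (8B, 8-aligned); 8..16  src  (8B, 8-aligned); 16..20  version  (4B, 4-aligned); 20..21  proto  (1B, 1-aligned); 21..24  -- tail padding (3B); sizeof = 24, alignof = 8
0..24  state  (24B, 2-aligned)
24..26  refcount  (2B, 2-aligned)
26..28  lock  (2B, 2-aligned)
28..32  uid  (4B, 2-aligned)
32..34  cpu  (2B, 2-aligned)
34..74  prio  (40B, 2-aligned)
74..82  pid  (8B, 2-aligned)
82..90  start_time  (8B, 2-aligned)
sizeof = 90, alignof = 2
array of 13: 13 × 90 = 1170

1170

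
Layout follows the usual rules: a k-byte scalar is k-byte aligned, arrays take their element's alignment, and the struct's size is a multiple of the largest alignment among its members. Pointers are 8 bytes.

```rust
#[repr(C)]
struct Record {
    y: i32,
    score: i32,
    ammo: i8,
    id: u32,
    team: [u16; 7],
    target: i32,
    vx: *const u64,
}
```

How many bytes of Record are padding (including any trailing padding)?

9

0..4  y  (4B, 4-aligned)
4..8  score  (4B, 4-aligned)
8..9  ammo  (1B, 1-aligned)
9..12  -- padding (3B)
12..16  id  (4B, 4-aligned)
16..30  team  (14B, 2-aligned)
30..32  -- padding (2B)
32..36  target  (4B, 4-aligned)
36..40  -- padding (4B)
40..48  vx  (8B, 8-aligned)
sizeof = 48, alignof = 8
data bytes 39, size 48 → padding 9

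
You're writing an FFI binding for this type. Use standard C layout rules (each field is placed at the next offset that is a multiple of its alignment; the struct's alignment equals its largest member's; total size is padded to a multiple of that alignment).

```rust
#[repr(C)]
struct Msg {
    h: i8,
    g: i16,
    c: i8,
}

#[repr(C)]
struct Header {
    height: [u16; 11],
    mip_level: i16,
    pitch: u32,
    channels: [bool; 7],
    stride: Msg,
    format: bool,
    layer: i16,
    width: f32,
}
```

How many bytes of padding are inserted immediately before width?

2

Msg: @0: h [1B, align 1] → 1; +1 pad (align 2); @2: g [2B, align 2] → 4; @4: c [1B, align 1] → 5; +1 tail pad (align 2); size 6, align 2
@0: height [22B, align 2] → 22
@22: mip_level [2B, align 2] → 24
@24: pitch [4B, align 4] → 28
@28: channels [7B, align 1] → 35
+1 pad (align 2)
@36: stride [6B, align 2] → 42
@42: format [1B, align 1] → 43
+1 pad (align 2)
@44: layer [2B, align 2] → 46
+2 pad (align 4)
@48: width [4B, align 4] → 52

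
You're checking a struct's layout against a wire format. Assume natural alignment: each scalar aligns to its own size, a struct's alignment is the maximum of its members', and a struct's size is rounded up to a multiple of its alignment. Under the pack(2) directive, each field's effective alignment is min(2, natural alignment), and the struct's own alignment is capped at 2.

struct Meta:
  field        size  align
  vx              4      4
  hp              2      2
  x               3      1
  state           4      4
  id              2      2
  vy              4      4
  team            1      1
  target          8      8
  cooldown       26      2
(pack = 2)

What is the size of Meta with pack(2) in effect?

56

0..4  vx  (4B, 2-aligned)
4..6  hp  (2B, 2-aligned)
6..9  x  (3B, 1-aligned)
9..10  -- padding (1B)
10..14  state  (4B, 2-aligned)
14..16  id  (2B, 2-aligned)
16..20  vy  (4B, 2-aligned)
20..21  team  (1B, 1-aligned)
21..22  -- padding (1B)
22..30  target  (8B, 2-aligned)
30..56  cooldown  (26B, 2-aligned)
sizeof = 56, alignof = 2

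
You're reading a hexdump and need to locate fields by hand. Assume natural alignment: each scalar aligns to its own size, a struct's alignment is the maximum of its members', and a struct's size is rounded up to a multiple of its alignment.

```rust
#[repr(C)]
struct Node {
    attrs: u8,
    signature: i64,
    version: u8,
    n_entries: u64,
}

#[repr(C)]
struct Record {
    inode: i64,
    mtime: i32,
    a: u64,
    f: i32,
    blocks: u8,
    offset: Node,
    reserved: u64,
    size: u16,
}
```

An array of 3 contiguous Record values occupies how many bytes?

Node: attrs at 0 (size 1, align 1) → ends 1; pad 7 to align 8 for signature; signature at 8 (size 8, align 8) → ends 16; version at 16 (size 1, align 1) → ends 17; pad 7 to align 8 for n_entries; n_entries at 24 (size 8, align 8) → ends 32; total 32 bytes, alignment 8
inode at 0 (size 8, align 8) → ends 8
mtime at 8 (size 4, align 4) → ends 12
pad 4 to align 8 for a
a at 16 (size 8, align 8) → ends 24
f at 24 (size 4, align 4) → ends 28
blocks at 28 (size 1, align 1) → ends 29
pad 3 to align 8 for offset
offset at 32 (size 32, align 8) → ends 64
reserved at 64 (size 8, align 8) → ends 72
size at 72 (size 2, align 2) → ends 74
tail pad 6 to reach multiple of 8
total 80 bytes, alignment 8
array of 3: 3 × 80 = 240

240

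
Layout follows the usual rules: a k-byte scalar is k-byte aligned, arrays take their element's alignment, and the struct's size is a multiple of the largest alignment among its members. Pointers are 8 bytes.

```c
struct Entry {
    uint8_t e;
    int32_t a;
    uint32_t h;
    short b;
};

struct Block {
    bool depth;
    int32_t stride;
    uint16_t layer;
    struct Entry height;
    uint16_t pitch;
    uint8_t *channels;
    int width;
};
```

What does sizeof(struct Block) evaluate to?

Entry: 0..1  e  (1B, 1-aligned); 1..4  -- padding (3B); 4..8  a  (4B, 4-aligned); 8..12  h  (4B, 4-aligned); 12..14  b  (2B, 2-aligned); 14..16  -- tail padding (2B); sizeof = 16, alignof = 4
0..1  depth  (1B, 1-aligned)
1..4  -- padding (3B)
4..8  stride  (4B, 4-aligned)
8..10  layer  (2B, 2-aligned)
10..12  -- padding (2B)
12..28  height  (16B, 4-aligned)
28..30  pitch  (2B, 2-aligned)
30..32  -- padding (2B)
32..40  channels  (8B, 8-aligned)
40..44  width  (4B, 4-aligned)
44..48  -- tail padding (4B)
sizeof = 48, alignof = 8

48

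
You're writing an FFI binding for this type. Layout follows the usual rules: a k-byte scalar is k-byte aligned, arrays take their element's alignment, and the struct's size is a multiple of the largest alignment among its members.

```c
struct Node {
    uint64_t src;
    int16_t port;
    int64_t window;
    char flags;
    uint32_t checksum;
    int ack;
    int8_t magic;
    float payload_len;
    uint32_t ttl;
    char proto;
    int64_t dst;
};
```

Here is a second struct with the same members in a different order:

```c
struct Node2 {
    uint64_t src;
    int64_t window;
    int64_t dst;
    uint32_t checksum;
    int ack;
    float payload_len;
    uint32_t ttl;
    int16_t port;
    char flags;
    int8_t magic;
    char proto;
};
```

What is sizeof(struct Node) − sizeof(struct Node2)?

16

src at 0 (size 8, align 8) → ends 8
port at 8 (size 2, align 2) → ends 10
pad 6 to align 8 for window
window at 16 (size 8, align 8) → ends 24
flags at 24 (size 1, align 1) → ends 25
pad 3 to align 4 for checksum
checksum at 28 (size 4, align 4) → ends 32
ack at 32 (size 4, align 4) → ends 36
magic at 36 (size 1, align 1) → ends 37
pad 3 to align 4 for payload_len
payload_len at 40 (size 4, align 4) → ends 44
ttl at 44 (size 4, align 4) → ends 48
proto at 48 (size 1, align 1) → ends 49
pad 7 to align 8 for dst
dst at 56 (size 8, align 8) → ends 64
total 64 bytes, alignment 8
— Node2 —
src at 0 (size 8, align 8) → ends 8
window at 8 (size 8, align 8) → ends 16
dst at 16 (size 8, align 8) → ends 24
checksum at 24 (size 4, align 4) → ends 28
ack at 28 (size 4, align 4) → ends 32
payload_len at 32 (size 4, align 4) → ends 36
ttl at 36 (size 4, align 4) → ends 40
port at 40 (size 2, align 2) → ends 42
flags at 42 (size 1, align 1) → ends 43
magic at 43 (size 1, align 1) → ends 44
proto at 44 (size 1, align 1) → ends 45
tail pad 3 to reach multiple of 8
total 48 bytes, alignment 8
64 − 48 = 16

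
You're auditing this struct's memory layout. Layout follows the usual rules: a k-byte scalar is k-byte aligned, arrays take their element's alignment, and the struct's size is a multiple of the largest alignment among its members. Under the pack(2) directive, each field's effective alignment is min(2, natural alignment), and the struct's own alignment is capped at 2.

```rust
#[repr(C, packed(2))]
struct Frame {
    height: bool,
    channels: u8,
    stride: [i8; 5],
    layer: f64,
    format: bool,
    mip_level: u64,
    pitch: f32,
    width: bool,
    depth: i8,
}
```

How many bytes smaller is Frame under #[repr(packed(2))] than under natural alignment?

8

natural layout:
  @0: height [1B, align 1] → 1
  @1: channels [1B, align 1] → 2
  @2: stride [5B, align 1] → 7
  +1 pad (align 8)
  @8: layer [8B, align 8] → 16
  @16: format [1B, align 1] → 17
  +7 pad (align 8)
  @24: mip_level [8B, align 8] → 32
  @32: pitch [4B, align 4] → 36
  @36: width [1B, align 1] → 37
  @37: depth [1B, align 1] → 38
  +2 tail pad (align 8)
  size 40, align 8
packed(2) layout:
  @0: height [1B, align 1] → 1
  @1: channels [1B, align 1] → 2
  @2: stride [5B, align 1] → 7
  +1 pad (align 2)
  @8: layer [8B, align 2] → 16
  @16: format [1B, align 1] → 17
  +1 pad (align 2)
  @18: mip_level [8B, align 2] → 26
  @26: pitch [4B, align 2] → 30
  @30: width [1B, align 1] → 31
  @31: depth [1B, align 1] → 32
  size 32, align 2
40 − 32 = 8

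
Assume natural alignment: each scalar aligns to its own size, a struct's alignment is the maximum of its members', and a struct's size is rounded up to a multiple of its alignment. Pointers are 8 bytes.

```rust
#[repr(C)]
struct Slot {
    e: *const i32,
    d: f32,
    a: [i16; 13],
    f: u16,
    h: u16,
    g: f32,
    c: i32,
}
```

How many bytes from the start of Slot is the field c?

48

0..8  e  (8B, 8-aligned)
8..12  d  (4B, 4-aligned)
12..38  a  (26B, 2-aligned)
38..40  f  (2B, 2-aligned)
40..42  h  (2B, 2-aligned)
42..44  -- padding (2B)
44..48  g  (4B, 4-aligned)
48..52  c  (4B, 4-aligned)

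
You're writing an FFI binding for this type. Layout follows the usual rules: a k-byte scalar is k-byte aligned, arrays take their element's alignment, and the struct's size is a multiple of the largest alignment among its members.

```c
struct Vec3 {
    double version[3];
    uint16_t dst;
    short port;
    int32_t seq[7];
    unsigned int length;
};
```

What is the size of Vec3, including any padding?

64

0..24  version  (24B, 8-aligned)
24..26  dst  (2B, 2-aligned)
26..28  port  (2B, 2-aligned)
28..56  seq  (28B, 4-aligned)
56..60  length  (4B, 4-aligned)
60..64  -- tail padding (4B)
sizeof = 64, alignof = 8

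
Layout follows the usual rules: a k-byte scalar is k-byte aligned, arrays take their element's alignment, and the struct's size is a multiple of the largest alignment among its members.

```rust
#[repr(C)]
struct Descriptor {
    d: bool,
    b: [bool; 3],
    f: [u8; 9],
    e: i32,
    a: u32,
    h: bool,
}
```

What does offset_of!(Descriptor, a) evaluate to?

d at 0 (size 1, align 1) → ends 1
b at 1 (size 3, align 1) → ends 4
f at 4 (size 9, align 1) → ends 13
pad 3 to align 4 for e
e at 16 (size 4, align 4) → ends 20
a at 20 (size 4, align 4) → ends 24

20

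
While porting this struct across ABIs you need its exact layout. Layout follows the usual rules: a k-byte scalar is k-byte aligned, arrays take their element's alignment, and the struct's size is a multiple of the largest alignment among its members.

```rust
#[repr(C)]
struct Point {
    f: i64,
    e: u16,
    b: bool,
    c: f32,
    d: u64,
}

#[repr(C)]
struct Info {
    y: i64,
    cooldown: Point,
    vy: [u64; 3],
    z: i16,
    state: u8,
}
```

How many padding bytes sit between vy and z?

Point: f at 0 (size 8, align 8) → ends 8; e at 8 (size 2, align 2) → ends 10; b at 10 (size 1, align 1) → ends 11; pad 1 to align 4 for c; c at 12 (size 4, align 4) → ends 16; d at 16 (size 8, align 8) → ends 24; total 24 bytes, alignment 8
y at 0 (size 8, align 8) → ends 8
cooldown at 8 (size 24, align 8) → ends 32
vy at 32 (size 24, align 8) → ends 56
z at 56 (size 2, align 2) → ends 58

0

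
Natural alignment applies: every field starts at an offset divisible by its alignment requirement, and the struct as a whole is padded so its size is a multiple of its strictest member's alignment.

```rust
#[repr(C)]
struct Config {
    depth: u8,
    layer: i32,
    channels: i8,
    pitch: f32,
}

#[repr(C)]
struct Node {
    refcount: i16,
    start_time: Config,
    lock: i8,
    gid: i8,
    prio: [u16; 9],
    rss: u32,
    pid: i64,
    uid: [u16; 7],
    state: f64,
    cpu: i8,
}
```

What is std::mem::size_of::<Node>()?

Config: @0: depth [1B, align 1] → 1; +3 pad (align 4); @4: layer [4B, align 4] → 8; @8: channels [1B, align 1] → 9; +3 pad (align 4); @12: pitch [4B, align 4] → 16; size 16, align 4
@0: refcount [2B, align 2] → 2
+2 pad (align 4)
@4: start_time [16B, align 4] → 20
@20: lock [1B, align 1] → 21
@21: gid [1B, align 1] → 22
@22: prio [18B, align 2] → 40
@40: rss [4B, align 4] → 44
+4 pad (align 8)
@48: pid [8B, align 8] → 56
@56: uid [14B, align 2] → 70
+2 pad (align 8)
@72: state [8B, align 8] → 80
@80: cpu [1B, align 1] → 81
+7 tail pad (align 8)
size 88, align 8

88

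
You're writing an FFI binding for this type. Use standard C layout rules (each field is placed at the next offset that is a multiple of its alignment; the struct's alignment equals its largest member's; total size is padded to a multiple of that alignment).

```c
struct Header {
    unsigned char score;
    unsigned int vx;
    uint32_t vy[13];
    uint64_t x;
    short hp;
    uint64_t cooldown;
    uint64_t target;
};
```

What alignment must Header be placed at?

member alignments: score=1, vx=4, vy=4, x=8, hp=2, cooldown=8, target=8
max = 8

8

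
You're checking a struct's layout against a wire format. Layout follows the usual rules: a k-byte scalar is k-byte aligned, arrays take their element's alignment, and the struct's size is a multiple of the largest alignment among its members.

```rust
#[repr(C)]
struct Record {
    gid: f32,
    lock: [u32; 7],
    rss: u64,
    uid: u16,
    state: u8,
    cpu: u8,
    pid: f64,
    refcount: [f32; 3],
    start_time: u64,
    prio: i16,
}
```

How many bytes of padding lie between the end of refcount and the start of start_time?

4

@0: gid [4B, align 4] → 4
@4: lock [28B, align 4] → 32
@32: rss [8B, align 8] → 40
@40: uid [2B, align 2] → 42
@42: state [1B, align 1] → 43
@43: cpu [1B, align 1] → 44
+4 pad (align 8)
@48: pid [8B, align 8] → 56
@56: refcount [12B, align 4] → 68
+4 pad (align 8)
@72: start_time [8B, align 8] → 80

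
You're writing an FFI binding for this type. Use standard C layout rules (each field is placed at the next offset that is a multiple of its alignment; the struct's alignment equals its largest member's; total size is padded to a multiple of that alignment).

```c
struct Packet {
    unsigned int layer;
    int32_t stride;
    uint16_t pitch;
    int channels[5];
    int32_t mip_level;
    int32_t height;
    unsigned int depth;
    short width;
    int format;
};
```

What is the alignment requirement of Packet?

member alignments: layer=4, stride=4, pitch=2, channels=4, mip_level=4, height=4, depth=4, width=2, format=4
max = 4

4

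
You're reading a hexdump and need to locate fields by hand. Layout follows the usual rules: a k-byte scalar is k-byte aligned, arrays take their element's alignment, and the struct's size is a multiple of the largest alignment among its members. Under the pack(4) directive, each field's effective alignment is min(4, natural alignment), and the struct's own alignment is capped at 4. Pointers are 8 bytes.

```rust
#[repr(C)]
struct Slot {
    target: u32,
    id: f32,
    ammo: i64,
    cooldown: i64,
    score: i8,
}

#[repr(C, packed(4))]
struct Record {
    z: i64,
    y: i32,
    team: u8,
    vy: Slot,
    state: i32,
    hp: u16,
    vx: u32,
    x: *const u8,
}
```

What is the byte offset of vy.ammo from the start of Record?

24

Slot: target at 0 (size 4, align 4) → ends 4; id at 4 (size 4, align 4) → ends 8; ammo at 8 (size 8, align 8) → ends 16; cooldown at 16 (size 8, align 8) → ends 24; score at 24 (size 1, align 1) → ends 25; tail pad 7 to reach multiple of 8; total 32 bytes, alignment 8
z at 0 (size 8, align 4) → ends 8
y at 8 (size 4, align 4) → ends 12
team at 12 (size 1, align 1) → ends 13
pad 3 to align 4 for vy
vy at 16 (size 32, align 4) → ends 48
within Slot: ammo at 8
16 + 8 = 24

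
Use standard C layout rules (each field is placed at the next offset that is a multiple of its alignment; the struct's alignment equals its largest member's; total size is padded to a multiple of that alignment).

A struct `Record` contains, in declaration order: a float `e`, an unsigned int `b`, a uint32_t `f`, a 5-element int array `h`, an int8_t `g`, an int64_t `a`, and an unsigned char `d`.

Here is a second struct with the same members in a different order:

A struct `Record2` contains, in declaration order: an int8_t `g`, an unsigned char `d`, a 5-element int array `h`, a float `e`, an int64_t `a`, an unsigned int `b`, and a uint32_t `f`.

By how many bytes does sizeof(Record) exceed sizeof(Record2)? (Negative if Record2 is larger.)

8

e at 0 (size 4, align 4) → ends 4
b at 4 (size 4, align 4) → ends 8
f at 8 (size 4, align 4) → ends 12
h at 12 (size 20, align 4) → ends 32
g at 32 (size 1, align 1) → ends 33
pad 7 to align 8 for a
a at 40 (size 8, align 8) → ends 48
d at 48 (size 1, align 1) → ends 49
tail pad 7 to reach multiple of 8
total 56 bytes, alignment 8
— Record2 —
g at 0 (size 1, align 1) → ends 1
d at 1 (size 1, align 1) → ends 2
pad 2 to align 4 for h
h at 4 (size 20, align 4) → ends 24
e at 24 (size 4, align 4) → ends 28
pad 4 to align 8 for a
a at 32 (size 8, align 8) → ends 40
b at 40 (size 4, align 4) → ends 44
f at 44 (size 4, align 4) → ends 48
total 48 bytes, alignment 8
56 − 48 = 8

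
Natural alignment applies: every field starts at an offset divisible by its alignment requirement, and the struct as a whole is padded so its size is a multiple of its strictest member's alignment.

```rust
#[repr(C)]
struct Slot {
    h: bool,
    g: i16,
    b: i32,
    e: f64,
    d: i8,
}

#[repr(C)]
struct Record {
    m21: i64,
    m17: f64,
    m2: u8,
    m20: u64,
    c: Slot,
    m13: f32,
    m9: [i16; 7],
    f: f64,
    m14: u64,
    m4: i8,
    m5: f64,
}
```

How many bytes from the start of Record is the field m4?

Slot: @0: h [1B, align 1] → 1; +1 pad (align 2); @2: g [2B, align 2] → 4; @4: b [4B, align 4] → 8; @8: e [8B, align 8] → 16; @16: d [1B, align 1] → 17; +7 tail pad (align 8); size 24, align 8
@0: m21 [8B, align 8] → 8
@8: m17 [8B, align 8] → 16
@16: m2 [1B, align 1] → 17
+7 pad (align 8)
@24: m20 [8B, align 8] → 32
@32: c [24B, align 8] → 56
@56: m13 [4B, align 4] → 60
@60: m9 [14B, align 2] → 74
+6 pad (align 8)
@80: f [8B, align 8] → 88
@88: m14 [8B, align 8] → 96
@96: m4 [1B, align 1] → 97

96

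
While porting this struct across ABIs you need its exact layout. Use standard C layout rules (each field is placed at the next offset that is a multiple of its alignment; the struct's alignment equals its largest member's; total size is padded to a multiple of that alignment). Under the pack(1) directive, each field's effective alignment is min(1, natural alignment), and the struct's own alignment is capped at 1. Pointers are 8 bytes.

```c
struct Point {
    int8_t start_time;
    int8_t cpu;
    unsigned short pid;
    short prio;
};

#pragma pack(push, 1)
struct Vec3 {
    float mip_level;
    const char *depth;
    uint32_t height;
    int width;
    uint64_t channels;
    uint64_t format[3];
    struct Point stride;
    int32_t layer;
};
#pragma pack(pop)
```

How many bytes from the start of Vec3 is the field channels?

20

Point: 0..1  start_time  (1B, 1-aligned); 1..2  cpu  (1B, 1-aligned); 2..4  pid  (2B, 2-aligned); 4..6  prio  (2B, 2-aligned); sizeof = 6, alignof = 2
0..4  mip_level  (4B, 1-aligned)
4..12  depth  (8B, 1-aligned)
12..16  height  (4B, 1-aligned)
16..20  width  (4B, 1-aligned)
20..28  channels  (8B, 1-aligned)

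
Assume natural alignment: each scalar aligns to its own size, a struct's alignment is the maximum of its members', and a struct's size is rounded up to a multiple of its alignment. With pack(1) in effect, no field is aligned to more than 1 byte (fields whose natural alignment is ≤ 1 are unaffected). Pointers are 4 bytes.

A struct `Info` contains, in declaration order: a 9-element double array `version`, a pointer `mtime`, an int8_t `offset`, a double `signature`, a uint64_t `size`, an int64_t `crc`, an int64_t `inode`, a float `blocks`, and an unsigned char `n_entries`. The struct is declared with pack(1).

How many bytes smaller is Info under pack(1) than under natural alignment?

natural layout:
  version at 0 (size 72, align 8) → ends 72
  mtime at 72 (size 4, align 4) → ends 76
  offset at 76 (size 1, align 1) → ends 77
  pad 3 to align 8 for signature
  signature at 80 (size 8, align 8) → ends 88
  size at 88 (size 8, align 8) → ends 96
  crc at 96 (size 8, align 8) → ends 104
  inode at 104 (size 8, align 8) → ends 112
  blocks at 112 (size 4, align 4) → ends 116
  n_entries at 116 (size 1, align 1) → ends 117
  tail pad 3 to reach multiple of 8
  total 120 bytes, alignment 8
packed(1) layout:
  version at 0 (size 72, align 1) → ends 72
  mtime at 72 (size 4, align 1) → ends 76
  offset at 76 (size 1, align 1) → ends 77
  signature at 77 (size 8, align 1) → ends 85
  size at 85 (size 8, align 1) → ends 93
  crc at 93 (size 8, align 1) → ends 101
  inode at 101 (size 8, align 1) → ends 109
  blocks at 109 (size 4, align 1) → ends 113
  n_entries at 113 (size 1, align 1) → ends 114
  total 114 bytes, alignment 1
120 − 114 = 6

6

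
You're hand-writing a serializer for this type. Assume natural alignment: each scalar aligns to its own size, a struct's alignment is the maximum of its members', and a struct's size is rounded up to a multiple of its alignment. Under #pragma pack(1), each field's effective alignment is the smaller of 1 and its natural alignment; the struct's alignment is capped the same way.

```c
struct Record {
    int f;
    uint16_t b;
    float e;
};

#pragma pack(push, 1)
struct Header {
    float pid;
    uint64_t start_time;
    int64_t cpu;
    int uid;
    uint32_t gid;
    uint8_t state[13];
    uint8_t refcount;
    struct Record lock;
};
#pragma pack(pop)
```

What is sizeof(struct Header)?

Record: 0..4  f  (4B, 4-aligned); 4..6  b  (2B, 2-aligned); 6..8  -- padding (2B); 8..12  e  (4B, 4-aligned); sizeof = 12, alignof = 4
0..4  pid  (4B, 1-aligned)
4..12  start_time  (8B, 1-aligned)
12..20  cpu  (8B, 1-aligned)
20..24  uid  (4B, 1-aligned)
24..28  gid  (4B, 1-aligned)
28..41  state  (13B, 1-aligned)
41..42  refcount  (1B, 1-aligned)
42..54  lock  (12B, 1-aligned)
sizeof = 54, alignof = 1

54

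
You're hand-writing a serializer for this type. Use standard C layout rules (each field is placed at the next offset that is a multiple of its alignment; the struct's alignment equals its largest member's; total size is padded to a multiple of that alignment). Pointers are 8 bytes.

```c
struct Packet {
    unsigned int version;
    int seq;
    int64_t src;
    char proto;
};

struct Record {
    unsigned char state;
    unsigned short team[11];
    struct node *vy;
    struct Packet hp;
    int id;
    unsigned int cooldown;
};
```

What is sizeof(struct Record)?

Packet: 0..4  version  (4B, 4-aligned); 4..8  seq  (4B, 4-aligned); 8..16  src  (8B, 8-aligned); 16..17  proto  (1B, 1-aligned); 17..24  -- tail padding (7B); sizeof = 24, alignof = 8
0..1  state  (1B, 1-aligned)
1..2  -- padding (1B)
2..24  team  (22B, 2-aligned)
24..32  vy  (8B, 8-aligned)
32..56  hp  (24B, 8-aligned)
56..60  id  (4B, 4-aligned)
60..64  cooldown  (4B, 4-aligned)
sizeof = 64, alignof = 8

64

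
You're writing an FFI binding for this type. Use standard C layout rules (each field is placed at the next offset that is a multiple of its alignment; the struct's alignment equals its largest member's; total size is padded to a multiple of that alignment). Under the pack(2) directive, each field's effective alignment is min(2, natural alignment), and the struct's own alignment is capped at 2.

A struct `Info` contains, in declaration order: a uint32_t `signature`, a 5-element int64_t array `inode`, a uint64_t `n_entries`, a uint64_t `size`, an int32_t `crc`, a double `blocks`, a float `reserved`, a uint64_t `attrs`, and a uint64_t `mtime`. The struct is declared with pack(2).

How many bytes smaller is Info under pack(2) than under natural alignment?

natural layout:
  0..4  signature  (4B, 4-aligned)
  4..8  -- padding (4B)
  8..48  inode  (40B, 8-aligned)
  48..56  n_entries  (8B, 8-aligned)
  56..64  size  (8B, 8-aligned)
  64..68  crc  (4B, 4-aligned)
  68..72  -- padding (4B)
  72..80  blocks  (8B, 8-aligned)
  80..84  reserved  (4B, 4-aligned)
  84..88  -- padding (4B)
  88..96  attrs  (8B, 8-aligned)
  96..104  mtime  (8B, 8-aligned)
  sizeof = 104, alignof = 8
packed(2) layout:
  0..4  signature  (4B, 2-aligned)
  4..44  inode  (40B, 2-aligned)
  44..52  n_entries  (8B, 2-aligned)
  52..60  size  (8B, 2-aligned)
  60..64  crc  (4B, 2-aligned)
  64..72  blocks  (8B, 2-aligned)
  72..76  reserved  (4B, 2-aligned)
  76..84  attrs  (8B, 2-aligned)
  84..92  mtime  (8B, 2-aligned)
  sizeof = 92, alignof = 2
104 − 92 = 12

12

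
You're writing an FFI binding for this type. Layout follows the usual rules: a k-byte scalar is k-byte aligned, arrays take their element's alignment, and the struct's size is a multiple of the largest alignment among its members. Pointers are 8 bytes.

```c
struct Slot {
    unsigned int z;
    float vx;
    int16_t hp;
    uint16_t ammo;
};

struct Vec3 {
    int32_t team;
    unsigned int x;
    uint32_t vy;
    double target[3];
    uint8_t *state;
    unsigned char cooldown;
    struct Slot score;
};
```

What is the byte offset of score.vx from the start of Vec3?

56

Slot: z at 0 (size 4, align 4) → ends 4; vx at 4 (size 4, align 4) → ends 8; hp at 8 (size 2, align 2) → ends 10; ammo at 10 (size 2, align 2) → ends 12; total 12 bytes, alignment 4
team at 0 (size 4, align 4) → ends 4
x at 4 (size 4, align 4) → ends 8
vy at 8 (size 4, align 4) → ends 12
pad 4 to align 8 for target
target at 16 (size 24, align 8) → ends 40
state at 40 (size 8, align 8) → ends 48
cooldown at 48 (size 1, align 1) → ends 49
pad 3 to align 4 for score
score at 52 (size 12, align 4) → ends 64
within Slot: vx at 4
52 + 4 = 56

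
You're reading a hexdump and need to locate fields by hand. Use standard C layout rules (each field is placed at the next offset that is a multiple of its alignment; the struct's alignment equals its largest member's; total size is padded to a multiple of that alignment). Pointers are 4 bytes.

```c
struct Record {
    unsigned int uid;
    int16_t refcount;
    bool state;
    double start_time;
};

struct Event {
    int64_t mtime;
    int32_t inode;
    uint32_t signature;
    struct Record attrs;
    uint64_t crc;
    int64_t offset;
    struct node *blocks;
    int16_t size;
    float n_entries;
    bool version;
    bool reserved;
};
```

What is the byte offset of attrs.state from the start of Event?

22

Record: uid at 0 (size 4, align 4) → ends 4; refcount at 4 (size 2, align 2) → ends 6; state at 6 (size 1, align 1) → ends 7; pad 1 to align 8 for start_time; start_time at 8 (size 8, align 8) → ends 16; total 16 bytes, alignment 8
mtime at 0 (size 8, align 8) → ends 8
inode at 8 (size 4, align 4) → ends 12
signature at 12 (size 4, align 4) → ends 16
attrs at 16 (size 16, align 8) → ends 32
within Record: state at 6
16 + 6 = 22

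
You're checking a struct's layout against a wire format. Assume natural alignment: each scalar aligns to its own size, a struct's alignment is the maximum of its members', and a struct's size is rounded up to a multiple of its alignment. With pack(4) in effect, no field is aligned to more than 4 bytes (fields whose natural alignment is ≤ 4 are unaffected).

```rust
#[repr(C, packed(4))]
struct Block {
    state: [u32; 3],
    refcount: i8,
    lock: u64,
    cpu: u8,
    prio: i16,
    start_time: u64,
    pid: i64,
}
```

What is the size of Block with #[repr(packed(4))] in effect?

state at 0 (size 12, align 4) → ends 12
refcount at 12 (size 1, align 1) → ends 13
pad 3 to align 4 for lock
lock at 16 (size 8, align 4) → ends 24
cpu at 24 (size 1, align 1) → ends 25
pad 1 to align 2 for prio
prio at 26 (size 2, align 2) → ends 28
start_time at 28 (size 8, align 4) → ends 36
pid at 36 (size 8, align 4) → ends 44
total 44 bytes, alignment 4

44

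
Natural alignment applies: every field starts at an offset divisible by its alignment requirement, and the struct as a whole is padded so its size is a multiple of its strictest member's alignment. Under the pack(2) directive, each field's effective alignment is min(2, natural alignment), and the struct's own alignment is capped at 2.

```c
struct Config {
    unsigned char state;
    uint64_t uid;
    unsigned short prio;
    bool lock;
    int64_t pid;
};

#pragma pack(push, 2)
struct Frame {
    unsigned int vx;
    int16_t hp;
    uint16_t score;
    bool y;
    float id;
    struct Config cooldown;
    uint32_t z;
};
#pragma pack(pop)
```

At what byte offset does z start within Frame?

46

Config: 0..1  state  (1B, 1-aligned); 1..8  -- padding (7B); 8..16  uid  (8B, 8-aligned); 16..18  prio  (2B, 2-aligned); 18..19  lock  (1B, 1-aligned); 19..24  -- padding (5B); 24..32  pid  (8B, 8-aligned); sizeof = 32, alignof = 8
0..4  vx  (4B, 2-aligned)
4..6  hp  (2B, 2-aligned)
6..8  score  (2B, 2-aligned)
8..9  y  (1B, 1-aligned)
9..10  -- padding (1B)
10..14  id  (4B, 2-aligned)
14..46  cooldown  (32B, 2-aligned)
46..50  z  (4B, 2-aligned)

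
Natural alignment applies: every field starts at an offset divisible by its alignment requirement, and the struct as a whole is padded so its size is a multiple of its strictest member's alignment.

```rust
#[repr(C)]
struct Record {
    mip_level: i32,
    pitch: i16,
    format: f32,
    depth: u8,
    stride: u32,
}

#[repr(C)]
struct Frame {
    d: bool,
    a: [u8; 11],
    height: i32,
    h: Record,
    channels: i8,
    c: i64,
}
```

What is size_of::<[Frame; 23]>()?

Record: 0..4  mip_level  (4B, 4-aligned); 4..6  pitch  (2B, 2-aligned); 6..8  -- padding (2B); 8..12  format  (4B, 4-aligned); 12..13  depth  (1B, 1-aligned); 13..16  -- padding (3B); 16..20  stride  (4B, 4-aligned); sizeof = 20, alignof = 4
0..1  d  (1B, 1-aligned)
1..12  a  (11B, 1-aligned)
12..16  height  (4B, 4-aligned)
16..36  h  (20B, 4-aligned)
36..37  channels  (1B, 1-aligned)
37..40  -- padding (3B)
40..48  c  (8B, 8-aligned)
sizeof = 48, alignof = 8
array of 23: 23 × 48 = 1104

1104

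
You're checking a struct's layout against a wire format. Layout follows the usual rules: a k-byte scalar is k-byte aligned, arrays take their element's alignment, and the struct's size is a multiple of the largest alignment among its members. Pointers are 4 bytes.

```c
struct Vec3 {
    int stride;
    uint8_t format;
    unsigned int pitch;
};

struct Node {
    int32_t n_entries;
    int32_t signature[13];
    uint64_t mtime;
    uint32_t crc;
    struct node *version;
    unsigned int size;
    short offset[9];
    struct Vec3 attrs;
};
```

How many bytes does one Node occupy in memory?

Vec3: stride at 0 (size 4, align 4) → ends 4; format at 4 (size 1, align 1) → ends 5; pad 3 to align 4 for pitch; pitch at 8 (size 4, align 4) → ends 12; total 12 bytes, alignment 4
n_entries at 0 (size 4, align 4) → ends 4
signature at 4 (size 52, align 4) → ends 56
mtime at 56 (size 8, align 8) → ends 64
crc at 64 (size 4, align 4) → ends 68
version at 68 (size 4, align 4) → ends 72
size at 72 (size 4, align 4) → ends 76
offset at 76 (size 18, align 2) → ends 94
pad 2 to align 4 for attrs
attrs at 96 (size 12, align 4) → ends 108
tail pad 4 to reach multiple of 8
total 112 bytes, alignment 8

112 bytes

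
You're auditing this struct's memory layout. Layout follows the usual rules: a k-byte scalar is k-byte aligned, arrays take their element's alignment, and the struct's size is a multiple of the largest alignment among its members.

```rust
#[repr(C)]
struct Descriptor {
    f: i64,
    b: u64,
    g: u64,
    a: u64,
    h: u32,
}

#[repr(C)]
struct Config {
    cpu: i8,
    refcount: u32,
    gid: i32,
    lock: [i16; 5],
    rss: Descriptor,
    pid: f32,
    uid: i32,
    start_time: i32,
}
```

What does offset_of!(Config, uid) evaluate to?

68

Descriptor: @0: f [8B, align 8] → 8; @8: b [8B, align 8] → 16; @16: g [8B, align 8] → 24; @24: a [8B, align 8] → 32; @32: h [4B, align 4] → 36; +4 tail pad (align 8); size 40, align 8
@0: cpu [1B, align 1] → 1
+3 pad (align 4)
@4: refcount [4B, align 4] → 8
@8: gid [4B, align 4] → 12
@12: lock [10B, align 2] → 22
+2 pad (align 8)
@24: rss [40B, align 8] → 64
@64: pid [4B, align 4] → 68
@68: uid [4B, align 4] → 72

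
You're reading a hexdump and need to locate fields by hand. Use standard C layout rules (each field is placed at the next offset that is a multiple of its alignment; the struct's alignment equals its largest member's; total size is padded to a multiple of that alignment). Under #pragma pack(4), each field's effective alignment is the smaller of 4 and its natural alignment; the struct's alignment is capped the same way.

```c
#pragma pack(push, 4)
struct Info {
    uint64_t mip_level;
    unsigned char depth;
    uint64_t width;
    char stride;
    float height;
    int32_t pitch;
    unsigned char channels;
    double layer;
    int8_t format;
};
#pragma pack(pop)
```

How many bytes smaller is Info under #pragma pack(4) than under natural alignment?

8

natural layout:
  0..8  mip_level  (8B, 8-aligned)
  8..9  depth  (1B, 1-aligned)
  9..16  -- padding (7B)
  16..24  width  (8B, 8-aligned)
  24..25  stride  (1B, 1-aligned)
  25..28  -- padding (3B)
  28..32  height  (4B, 4-aligned)
  32..36  pitch  (4B, 4-aligned)
  36..37  channels  (1B, 1-aligned)
  37..40  -- padding (3B)
  40..48  layer  (8B, 8-aligned)
  48..49  format  (1B, 1-aligned)
  49..56  -- tail padding (7B)
  sizeof = 56, alignof = 8
packed(4) layout:
  0..8  mip_level  (8B, 4-aligned)
  8..9  depth  (1B, 1-aligned)
  9..12  -- padding (3B)
  12..20  width  (8B, 4-aligned)
  20..21  stride  (1B, 1-aligned)
  21..24  -- padding (3B)
  24..28  height  (4B, 4-aligned)
  28..32  pitch  (4B, 4-aligned)
  32..33  channels  (1B, 1-aligned)
  33..36  -- padding (3B)
  36..44  layer  (8B, 4-aligned)
  44..45  format  (1B, 1-aligned)
  45..48  -- tail padding (3B)
  sizeof = 48, alignof = 4
56 − 48 = 8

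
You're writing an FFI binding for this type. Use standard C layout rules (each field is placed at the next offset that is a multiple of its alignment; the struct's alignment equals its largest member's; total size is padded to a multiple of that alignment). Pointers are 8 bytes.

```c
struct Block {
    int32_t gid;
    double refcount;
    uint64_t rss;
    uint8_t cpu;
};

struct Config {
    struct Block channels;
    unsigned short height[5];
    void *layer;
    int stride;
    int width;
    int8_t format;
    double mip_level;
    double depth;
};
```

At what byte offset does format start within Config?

64

Block: 0..4  gid  (4B, 4-aligned); 4..8  -- padding (4B); 8..16  refcount  (8B, 8-aligned); 16..24  rss  (8B, 8-aligned); 24..25  cpu  (1B, 1-aligned); 25..32  -- tail padding (7B); sizeof = 32, alignof = 8
0..32  channels  (32B, 8-aligned)
32..42  height  (10B, 2-aligned)
42..48  -- padding (6B)
48..56  layer  (8B, 8-aligned)
56..60  stride  (4B, 4-aligned)
60..64  width  (4B, 4-aligned)
64..65  format  (1B, 1-aligned)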